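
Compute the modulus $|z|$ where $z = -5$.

|z| = sqrt(a^2 + b^2) = sqrt((-5)^2 + 0^2) = sqrt(25) = 5


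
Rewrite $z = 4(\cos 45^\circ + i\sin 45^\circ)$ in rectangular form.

a = r cos θ = 4 * sqrt(2)/2 = 2*sqrt(2)
b = r sin θ = 4 * sqrt(2)/2 = 2*sqrt(2)
z = 2*sqrt(2) + 2*sqrt(2)i


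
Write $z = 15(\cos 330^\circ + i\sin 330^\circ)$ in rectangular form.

a = r cos θ = 15 * sqrt(3)/2 = 15*sqrt(3)/2
b = r sin θ = 15 * -1/2 = -15/2
z = 15*sqrt(3)/2 - (15/2)i


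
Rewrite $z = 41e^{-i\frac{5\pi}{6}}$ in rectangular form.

a = r cos θ = 41 * -sqrt(3)/2 = -41*sqrt(3)/2
b = r sin θ = 41 * -1/2 = -41/2
z = -41*sqrt(3)/2 - (41/2)i


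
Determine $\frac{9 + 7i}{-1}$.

Divisor is real, so divide each part by -1:
= -9 - 7i


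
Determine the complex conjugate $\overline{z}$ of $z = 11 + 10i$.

If z = a + bi, then conjugate(z) = a - bi
conjugate(11 + 10i) = 11 - 10i


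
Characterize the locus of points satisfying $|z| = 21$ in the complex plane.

|z| = 21 means sqrt(x^2 + y^2) = 21
This is a circle of radius 21 centered at the origin


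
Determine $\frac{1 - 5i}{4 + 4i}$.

Multiply numerator and denominator by conjugate (4 - 4i):
= (1 - 5i)(4 - 4i) / (4^2 + 4^2)
= (-16 - 24i) / 32
Divide through by 8: (-2 - 3i) / 4
= -1/2 - (3/4)i


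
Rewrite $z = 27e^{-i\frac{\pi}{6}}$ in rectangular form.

a = r cos θ = 27 * sqrt(3)/2 = 27*sqrt(3)/2
b = r sin θ = 27 * -1/2 = -27/2
z = 27*sqrt(3)/2 - (27/2)i


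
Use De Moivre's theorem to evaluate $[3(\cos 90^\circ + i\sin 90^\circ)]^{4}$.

By De Moivre: z^n = r^n(cos(nθ) + i sin(nθ))
= 3^4(cos(4*90°) + i sin(4*90°))
= 81(cos 0° + i sin 0°)
= 81


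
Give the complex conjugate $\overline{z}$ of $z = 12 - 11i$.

If z = a + bi, then conjugate(z) = a - bi
conjugate(12 - 11i) = 12 + 11i


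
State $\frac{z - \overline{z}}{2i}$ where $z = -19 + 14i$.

z - conjugate(z) = 2bi
(z - conjugate(z))/(2i) = 2bi/(2i) = b = 14


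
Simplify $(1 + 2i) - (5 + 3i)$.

(1 - 5) + (2 - 3)i = -4 - i


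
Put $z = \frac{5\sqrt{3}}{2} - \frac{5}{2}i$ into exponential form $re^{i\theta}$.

r = |z| = sqrt((5*sqrt(3)/2)^2 + (-5/2)^2) = sqrt(75/4 + 25/4) = sqrt(25) = 5
θ = arctan(b/a) = arctan(-2.5/4.3301) (quadrant-adjusted) = -30° = -π/6
z = 5e^(-i*π/6)


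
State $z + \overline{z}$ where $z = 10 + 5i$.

z + conjugate(z) = (a + bi) + (a - bi) = 2a
= 2 * 10 = 20


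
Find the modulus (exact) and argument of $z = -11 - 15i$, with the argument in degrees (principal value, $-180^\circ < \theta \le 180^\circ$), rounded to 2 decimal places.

|z| = sqrt((-11)^2 + (-15)^2) = sqrt(346)
arg(z) = arctan(b/a) = arctan(-15/-11) (quadrant-adjusted) = -126.25°


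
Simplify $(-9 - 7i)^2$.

(a + bi)^2 = a^2 - b^2 + 2abi
= (-9)^2 - (-7)^2 + 2*(-9)*(-7)i
= 32 + 126i


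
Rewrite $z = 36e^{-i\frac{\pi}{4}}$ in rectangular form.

a = r cos θ = 36 * sqrt(2)/2 = 18*sqrt(2)
b = r sin θ = 36 * -sqrt(2)/2 = -18*sqrt(2)
z = 18*sqrt(2) - 18*sqrt(2)i


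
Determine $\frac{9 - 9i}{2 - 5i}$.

Multiply numerator and denominator by conjugate (2 + 5i):
= (9 - 9i)(2 + 5i) / (2^2 + (-5)^2)
= (63 + 27i) / 29
= 63/29 + (27/29)i


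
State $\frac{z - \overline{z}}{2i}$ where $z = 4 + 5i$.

z - conjugate(z) = 2bi
(z - conjugate(z))/(2i) = 2bi/(2i) = b = 5


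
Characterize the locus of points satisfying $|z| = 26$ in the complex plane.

|z| = 26 means sqrt(x^2 + y^2) = 26
This is a circle of radius 26 centered at the origin


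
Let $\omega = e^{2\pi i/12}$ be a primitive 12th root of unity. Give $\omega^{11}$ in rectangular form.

ω^11 = e^(2πi·11/12) = e^(i·11π/6)
= cos(11π/6) + i sin(11π/6)
= sqrt(3)/2 - (1/2)i


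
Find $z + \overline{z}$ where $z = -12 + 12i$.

z + conjugate(z) = (a + bi) + (a - bi) = 2a
= 2 * (-12) = -24


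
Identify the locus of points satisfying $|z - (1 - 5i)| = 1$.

|z - z0| = r describes a circle centered at z0 with radius r
Here z0 = 1 - 5i and r = 1
Locus: Circle centered at (1, -5) with radius 1


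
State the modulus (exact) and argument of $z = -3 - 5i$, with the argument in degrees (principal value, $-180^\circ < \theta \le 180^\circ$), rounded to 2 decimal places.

|z| = sqrt((-3)^2 + (-5)^2) = sqrt(34)
arg(z) = arctan(b/a) = arctan(-5/-3) (quadrant-adjusted) = -120.96°


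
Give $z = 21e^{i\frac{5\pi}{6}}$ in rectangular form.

a = r cos θ = 21 * -sqrt(3)/2 = -21*sqrt(3)/2
b = r sin θ = 21 * 1/2 = 21/2
z = -21*sqrt(3)/2 + (21/2)i


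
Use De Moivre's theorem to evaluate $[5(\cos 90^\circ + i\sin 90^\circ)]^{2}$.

By De Moivre: z^n = r^n(cos(nθ) + i sin(nθ))
= 5^2(cos(2*90°) + i sin(2*90°))
= 25(cos 180° + i sin 180°)
= -25


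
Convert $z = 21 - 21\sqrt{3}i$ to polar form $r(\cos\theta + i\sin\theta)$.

r = |z| = sqrt(a^2 + b^2) = sqrt((21)^2 + (-21*sqrt(3))^2) = sqrt(441 + 1323) = sqrt(1764) = 42
θ = arctan(b/a) = arctan(-36.3731/21) (quadrant-adjusted) = 300°
z = 42(cos 300° + i sin 300°)


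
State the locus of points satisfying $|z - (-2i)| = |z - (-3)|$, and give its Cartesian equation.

|z - z1| = |z - z2| means z is equidistant from z1 and z2,
i.e. the perpendicular bisector of the segment from (0, -2) to (-3, 0) (midpoint (-3/2, -1)).
With z = x + yi, square both sides:
(x - 0)^2 + (y - (-2))^2 = (x - (-3))^2 + (y - 0)^2
The x^2 and y^2 terms cancel: -6x + 4y = 9 - 4 = 5
Simplify: 6x - 4y = -5
Locus: Perpendicular bisector of the segment from (0, -2) to (-3, 0): the line 6x - 4y = -5


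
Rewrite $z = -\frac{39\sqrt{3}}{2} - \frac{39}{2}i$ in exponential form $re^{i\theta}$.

r = |z| = sqrt((-39*sqrt(3)/2)^2 + (-39/2)^2) = sqrt(4563/4 + 1521/4) = sqrt(1521) = 39
θ = arctan(b/a) = arctan(-19.5/-33.775) (quadrant-adjusted) = 210° = 7π/6
z = 39e^(i*7π/6)


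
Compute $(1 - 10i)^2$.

(a + bi)^2 = a^2 - b^2 + 2abi
= 1^2 - (-10)^2 + 2*1*(-10)i
= -99 - 20i


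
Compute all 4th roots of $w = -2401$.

|w| = 2401, arg(w) = 180°
Root modulus = 2401^(1/4) = 7
Root arguments: θ_k = (180° + 360°k)/4 for k = 0, 1, ..., 3
Roots: 7*sqrt(2)/2 + (7*sqrt(2)/2)i, -7*sqrt(2)/2 + (7*sqrt(2)/2)i, -7*sqrt(2)/2 - (7*sqrt(2)/2)i, 7*sqrt(2)/2 - (7*sqrt(2)/2)i


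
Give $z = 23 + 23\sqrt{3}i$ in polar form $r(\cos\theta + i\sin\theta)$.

r = |z| = sqrt(a^2 + b^2) = sqrt((23)^2 + (23*sqrt(3))^2) = sqrt(529 + 1587) = sqrt(2116) = 46
θ = arctan(b/a) = arctan(39.8372/23) (quadrant-adjusted) = 60°
z = 46(cos 60° + i sin 60°)


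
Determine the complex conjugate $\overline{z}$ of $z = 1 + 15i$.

If z = a + bi, then conjugate(z) = a - bi
conjugate(1 + 15i) = 1 - 15i


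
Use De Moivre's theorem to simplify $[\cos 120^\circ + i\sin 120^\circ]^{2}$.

By De Moivre: z^n = r^n(cos(nθ) + i sin(nθ))
= 1^2(cos(2*120°) + i sin(2*120°))
= 1(cos 240° + i sin 240°)
= -1/2 - (sqrt(3)/2)i


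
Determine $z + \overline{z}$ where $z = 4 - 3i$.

z + conjugate(z) = (a + bi) + (a - bi) = 2a
= 2 * 4 = 8


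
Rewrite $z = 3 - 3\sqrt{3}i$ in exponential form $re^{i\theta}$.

r = |z| = sqrt((3)^2 + (-3*sqrt(3))^2) = sqrt(9 + 27) = sqrt(36) = 6
θ = arctan(b/a) = arctan(-5.1962/3) (quadrant-adjusted) = -60° = -π/3
z = 6e^(-i*π/3)


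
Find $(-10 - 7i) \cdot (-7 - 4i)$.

(a1*a2 - b1*b2) + (a1*b2 + b1*a2)i
= (70 - 28) + (40 + 49)i
= 42 + 89i


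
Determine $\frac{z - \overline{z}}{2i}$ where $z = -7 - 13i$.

z - conjugate(z) = 2bi
(z - conjugate(z))/(2i) = 2bi/(2i) = b = -13


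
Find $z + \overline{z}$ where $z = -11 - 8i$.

z + conjugate(z) = (a + bi) + (a - bi) = 2a
= 2 * (-11) = -22


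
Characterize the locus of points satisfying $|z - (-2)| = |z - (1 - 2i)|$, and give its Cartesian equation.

|z - z1| = |z - z2| means z is equidistant from z1 and z2,
i.e. the perpendicular bisector of the segment from (-2, 0) to (1, -2) (midpoint (-1/2, -1)).
With z = x + yi, square both sides:
(x - (-2))^2 + (y - 0)^2 = (x - 1)^2 + (y - (-2))^2
The x^2 and y^2 terms cancel: 6x + (-4)y = 5 - 4 = 1
Simplify: 6x - 4y = 1
Locus: Perpendicular bisector of the segment from (-2, 0) to (1, -2): the line 6x - 4y = 1


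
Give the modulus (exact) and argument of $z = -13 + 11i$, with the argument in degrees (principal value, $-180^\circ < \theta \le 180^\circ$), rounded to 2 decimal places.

|z| = sqrt((-13)^2 + 11^2) = sqrt(290)
arg(z) = arctan(b/a) = arctan(11/-13) (quadrant-adjusted) = 139.76°


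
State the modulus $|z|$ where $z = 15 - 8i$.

|z| = sqrt(a^2 + b^2) = sqrt(15^2 + (-8)^2) = sqrt(289) = 17


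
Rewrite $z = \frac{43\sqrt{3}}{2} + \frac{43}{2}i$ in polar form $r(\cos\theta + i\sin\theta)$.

r = |z| = sqrt(a^2 + b^2) = sqrt((43*sqrt(3)/2)^2 + (43/2)^2) = sqrt(5547/4 + 1849/4) = sqrt(1849) = 43
θ = arctan(b/a) = arctan(21.5/37.2391) (quadrant-adjusted) = 30°
z = 43(cos 30° + i sin 30°)


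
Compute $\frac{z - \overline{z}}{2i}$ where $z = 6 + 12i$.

z - conjugate(z) = 2bi
(z - conjugate(z))/(2i) = 2bi/(2i) = b = 12


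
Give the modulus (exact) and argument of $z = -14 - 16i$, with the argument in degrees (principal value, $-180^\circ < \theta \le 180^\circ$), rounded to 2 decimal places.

|z| = sqrt((-14)^2 + (-16)^2) = sqrt(452)
arg(z) = arctan(b/a) = arctan(-16/-14) (quadrant-adjusted) = -131.19°


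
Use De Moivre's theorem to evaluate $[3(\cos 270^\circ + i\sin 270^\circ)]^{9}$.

By De Moivre: z^n = r^n(cos(nθ) + i sin(nθ))
= 3^9(cos(9*270°) + i sin(9*270°))
= 19683(cos 270° + i sin 270°)
= -19683i


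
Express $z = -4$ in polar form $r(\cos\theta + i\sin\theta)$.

r = |z| = sqrt(a^2 + b^2) = sqrt((-4)^2 + (0)^2) = sqrt(16 + 0) = sqrt(16) = 4
b = 0 and a < 0, so z lies on the negative real axis: θ = 180°
z = 4(cos 180° + i sin 180°)


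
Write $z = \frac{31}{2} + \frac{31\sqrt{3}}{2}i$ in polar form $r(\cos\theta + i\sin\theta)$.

r = |z| = sqrt(a^2 + b^2) = sqrt((31/2)^2 + (31*sqrt(3)/2)^2) = sqrt(961/4 + 2883/4) = sqrt(961) = 31
θ = arctan(b/a) = arctan(26.8468/15.5) (quadrant-adjusted) = 60°
z = 31(cos 60° + i sin 60°)


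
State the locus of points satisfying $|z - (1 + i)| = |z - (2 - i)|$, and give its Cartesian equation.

|z - z1| = |z - z2| means z is equidistant from z1 and z2,
i.e. the perpendicular bisector of the segment from (1, 1) to (2, -1) (midpoint (3/2, 0)).
With z = x + yi, square both sides:
(x - 1)^2 + (y - 1)^2 = (x - 2)^2 + (y - (-1))^2
The x^2 and y^2 terms cancel: 2x + (-4)y = 5 - 2 = 3
Simplify: 2x - 4y = 3
Locus: Perpendicular bisector of the segment from (1, 1) to (2, -1): the line 2x - 4y = 3


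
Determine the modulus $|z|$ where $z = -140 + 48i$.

|z| = sqrt(a^2 + b^2) = sqrt((-140)^2 + 48^2) = sqrt(21904) = 148


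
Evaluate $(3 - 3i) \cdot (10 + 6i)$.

(a1*a2 - b1*b2) + (a1*b2 + b1*a2)i
= (30 - (-18)) + (18 + (-30))i
= 48 - 12i


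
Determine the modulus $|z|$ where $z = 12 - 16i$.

|z| = sqrt(a^2 + b^2) = sqrt(12^2 + (-16)^2) = sqrt(400) = 20


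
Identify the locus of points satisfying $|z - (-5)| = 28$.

|z - z0| = r describes a circle centered at z0 with radius r
Here z0 = -5 and r = 28
Locus: Circle centered at (-5, 0) with radius 28


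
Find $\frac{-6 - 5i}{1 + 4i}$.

Multiply numerator and denominator by conjugate (1 - 4i):
= (-6 - 5i)(1 - 4i) / (1^2 + 4^2)
= (-26 + 19i) / 17
= -26/17 + (19/17)i


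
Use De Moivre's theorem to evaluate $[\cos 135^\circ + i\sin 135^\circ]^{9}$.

By De Moivre: z^n = r^n(cos(nθ) + i sin(nθ))
= 1^9(cos(9*135°) + i sin(9*135°))
= 1(cos 135° + i sin 135°)
= -sqrt(2)/2 + (sqrt(2)/2)i


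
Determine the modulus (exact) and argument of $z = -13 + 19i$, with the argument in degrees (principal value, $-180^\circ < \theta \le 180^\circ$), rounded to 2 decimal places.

|z| = sqrt((-13)^2 + 19^2) = sqrt(530)
arg(z) = arctan(b/a) = arctan(19/-13) (quadrant-adjusted) = 124.38°


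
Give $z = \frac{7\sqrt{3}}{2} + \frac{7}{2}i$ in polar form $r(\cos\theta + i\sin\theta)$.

r = |z| = sqrt(a^2 + b^2) = sqrt((7*sqrt(3)/2)^2 + (7/2)^2) = sqrt(147/4 + 49/4) = sqrt(49) = 7
θ = arctan(b/a) = arctan(3.5/6.0622) (quadrant-adjusted) = 30°
z = 7(cos 30° + i sin 30°)


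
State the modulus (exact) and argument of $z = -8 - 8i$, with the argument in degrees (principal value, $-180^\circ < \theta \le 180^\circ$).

|z| = sqrt((-8)^2 + (-8)^2) = sqrt(128)
arg(z) = arctan(b/a) = arctan(-8/-8) (quadrant-adjusted) = -135°


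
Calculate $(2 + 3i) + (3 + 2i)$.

(2 + 3) + (3 + 2)i = 5 + 5i


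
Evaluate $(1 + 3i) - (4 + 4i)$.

(1 - 4) + (3 - 4)i = -3 - i


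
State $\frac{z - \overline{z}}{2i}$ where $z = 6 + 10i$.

z - conjugate(z) = 2bi
(z - conjugate(z))/(2i) = 2bi/(2i) = b = 10


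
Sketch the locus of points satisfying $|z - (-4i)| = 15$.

|z - z0| = r describes a circle centered at z0 with radius r
Here z0 = -4i and r = 15
Locus: Circle centered at (0, -4) with radius 15


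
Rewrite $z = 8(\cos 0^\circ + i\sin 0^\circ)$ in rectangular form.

a = r cos θ = 8 * 1 = 8
b = r sin θ = 8 * 0 = 0
z = 8


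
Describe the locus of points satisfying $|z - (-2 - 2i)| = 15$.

|z - z0| = r describes a circle centered at z0 with radius r
Here z0 = -2 - 2i and r = 15
Locus: Circle centered at (-2, -2) with radius 15


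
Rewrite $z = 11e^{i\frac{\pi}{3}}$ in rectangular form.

a = r cos θ = 11 * 1/2 = 11/2
b = r sin θ = 11 * sqrt(3)/2 = 11*sqrt(3)/2
z = 11/2 + (11*sqrt(3)/2)i


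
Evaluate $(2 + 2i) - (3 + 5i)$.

(2 - 3) + (2 - 5)i = -1 - 3i


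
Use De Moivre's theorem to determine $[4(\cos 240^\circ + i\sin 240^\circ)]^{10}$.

By De Moivre: z^n = r^n(cos(nθ) + i sin(nθ))
= 4^10(cos(10*240°) + i sin(10*240°))
= 1048576(cos 240° + i sin 240°)
= -524288 - 524288*sqrt(3)i


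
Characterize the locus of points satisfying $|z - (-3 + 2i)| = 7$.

|z - z0| = r describes a circle centered at z0 with radius r
Here z0 = -3 + 2i and r = 7
Locus: Circle centered at (-3, 2) with radius 7


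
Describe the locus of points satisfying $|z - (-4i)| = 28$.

|z - z0| = r describes a circle centered at z0 with radius r
Here z0 = -4i and r = 28
Locus: Circle centered at (0, -4) with radius 28


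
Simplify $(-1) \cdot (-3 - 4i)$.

(a1*a2 - b1*b2) + (a1*b2 + b1*a2)i
= (3 - 0) + (4 + 0)i
= 3 + 4i


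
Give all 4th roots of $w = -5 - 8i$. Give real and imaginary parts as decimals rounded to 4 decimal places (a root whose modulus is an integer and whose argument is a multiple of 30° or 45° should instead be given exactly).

|w| = sqrt(89) ≈ 9.433981, arg(w) ≈ 237.994617°
Root modulus = sqrt(89)^(1/4) ≈ 1.752563
Root arguments: θ_k = (arg(w) + 360°k)/4 for k = 0, 1, ..., 3
Compute each root as (root modulus)(cos θ_k + i sin θ_k) using full-precision intermediates, then round to 4 decimal places.
Roots: 0.8895 + 1.5100i, -1.5100 + 0.8895i, -0.8895 - 1.5100i, 1.5100 - 0.8895i


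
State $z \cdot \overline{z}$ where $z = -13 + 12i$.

z * conjugate(z) = |z|^2 = a^2 + b^2
= (-13)^2 + 12^2 = 313


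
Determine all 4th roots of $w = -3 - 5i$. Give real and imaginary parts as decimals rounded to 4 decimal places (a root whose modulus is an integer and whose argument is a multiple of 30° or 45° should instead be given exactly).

|w| = sqrt(34) ≈ 5.830952, arg(w) ≈ 239.036243°
Root modulus = sqrt(34)^(1/4) ≈ 1.553942
Root arguments: θ_k = (arg(w) + 360°k)/4 for k = 0, 1, ..., 3
Compute each root as (root modulus)(cos θ_k + i sin θ_k) using full-precision intermediates, then round to 4 decimal places.
Roots: 0.7826 + 1.3425i, -1.3425 + 0.7826i, -0.7826 - 1.3425i, 1.3425 - 0.7826i


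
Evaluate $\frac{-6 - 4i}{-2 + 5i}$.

Multiply numerator and denominator by conjugate (-2 - 5i):
= (-6 - 4i)(-2 - 5i) / ((-2)^2 + 5^2)
= (-8 + 38i) / 29
= -8/29 + (38/29)i


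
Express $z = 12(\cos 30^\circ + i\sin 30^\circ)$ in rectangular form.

a = r cos θ = 12 * sqrt(3)/2 = 6*sqrt(3)
b = r sin θ = 12 * 1/2 = 6
z = 6*sqrt(3) + 6i


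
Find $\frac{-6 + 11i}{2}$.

Divisor is real, so divide each part by 2:
= -3 + (11/2)i


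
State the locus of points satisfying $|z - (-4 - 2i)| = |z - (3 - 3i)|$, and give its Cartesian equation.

|z - z1| = |z - z2| means z is equidistant from z1 and z2,
i.e. the perpendicular bisector of the segment from (-4, -2) to (3, -3) (midpoint (-1/2, -5/2)).
With z = x + yi, square both sides:
(x - (-4))^2 + (y - (-2))^2 = (x - 3)^2 + (y - (-3))^2
The x^2 and y^2 terms cancel: 14x + (-2)y = 18 - 20 = -2
Simplify: 7x - y = -1
Locus: Perpendicular bisector of the segment from (-4, -2) to (3, -3): the line 7x - y = -1


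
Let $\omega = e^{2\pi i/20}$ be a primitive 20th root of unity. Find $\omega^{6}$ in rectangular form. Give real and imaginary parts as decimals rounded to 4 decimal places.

ω^6 = e^(2πi·6/20) = e^(i·3π/5)
= cos(3π/5) + i sin(3π/5)
= -0.3090 + 0.9511i


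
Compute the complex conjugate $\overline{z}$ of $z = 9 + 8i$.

If z = a + bi, then conjugate(z) = a - bi
conjugate(9 + 8i) = 9 - 8i


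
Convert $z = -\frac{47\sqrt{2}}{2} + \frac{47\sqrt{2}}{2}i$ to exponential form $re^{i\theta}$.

r = |z| = sqrt((-47*sqrt(2)/2)^2 + (47*sqrt(2)/2)^2) = sqrt(2209/2 + 2209/2) = sqrt(2209) = 47
θ = arctan(b/a) = arctan(33.234/-33.234) (quadrant-adjusted) = 135° = 3π/4
z = 47e^(i*3π/4)


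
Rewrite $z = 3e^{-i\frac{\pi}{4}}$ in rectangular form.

a = r cos θ = 3 * sqrt(2)/2 = 3*sqrt(2)/2
b = r sin θ = 3 * -sqrt(2)/2 = -3*sqrt(2)/2
z = 3*sqrt(2)/2 - (3*sqrt(2)/2)i


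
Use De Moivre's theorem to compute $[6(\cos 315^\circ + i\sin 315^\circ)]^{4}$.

By De Moivre: z^n = r^n(cos(nθ) + i sin(nθ))
= 6^4(cos(4*315°) + i sin(4*315°))
= 1296(cos 180° + i sin 180°)
= -1296


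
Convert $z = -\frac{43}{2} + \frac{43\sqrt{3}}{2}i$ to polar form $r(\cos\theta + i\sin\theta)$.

r = |z| = sqrt(a^2 + b^2) = sqrt((-43/2)^2 + (43*sqrt(3)/2)^2) = sqrt(1849/4 + 5547/4) = sqrt(1849) = 43
θ = arctan(b/a) = arctan(37.2391/-21.5) (quadrant-adjusted) = 120°
z = 43(cos 120° + i sin 120°)


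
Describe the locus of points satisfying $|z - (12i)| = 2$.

|z - z0| = r describes a circle centered at z0 with radius r
Here z0 = 12i and r = 2
Locus: Circle centered at (0, 12) with radius 2


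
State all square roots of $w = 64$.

|w| = 64, arg(w) = 0°
Root modulus = 64^(1/2) = 8
Root arguments: θ_k = (0° + 360°k)/2 for k = 0, 1, ..., 1
Roots: 8, -8


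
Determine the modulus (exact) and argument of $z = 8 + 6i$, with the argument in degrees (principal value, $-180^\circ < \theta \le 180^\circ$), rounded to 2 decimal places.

|z| = sqrt(8^2 + 6^2) = 10
arg(z) = arctan(b/a) = arctan(6/8) (quadrant-adjusted) = 36.87°


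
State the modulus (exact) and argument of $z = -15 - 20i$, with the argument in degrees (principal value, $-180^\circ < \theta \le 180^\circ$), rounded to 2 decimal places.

|z| = sqrt((-15)^2 + (-20)^2) = 25
arg(z) = arctan(b/a) = arctan(-20/-15) (quadrant-adjusted) = -126.87°


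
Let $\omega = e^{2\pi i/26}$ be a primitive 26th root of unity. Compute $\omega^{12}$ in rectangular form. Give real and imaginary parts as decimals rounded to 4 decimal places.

ω^12 = e^(2πi·12/26) = e^(i·12π/13)
= cos(12π/13) + i sin(12π/13)
= -0.9709 + 0.2393i


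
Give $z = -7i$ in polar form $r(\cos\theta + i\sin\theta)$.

r = |z| = sqrt(a^2 + b^2) = sqrt((0)^2 + (-7)^2) = sqrt(0 + 49) = sqrt(49) = 7
a = 0 and b < 0, so z lies on the negative imaginary axis: θ = 270°
z = 7(cos 270° + i sin 270°)


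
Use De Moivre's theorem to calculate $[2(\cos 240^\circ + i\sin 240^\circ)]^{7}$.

By De Moivre: z^n = r^n(cos(nθ) + i sin(nθ))
= 2^7(cos(7*240°) + i sin(7*240°))
= 128(cos 240° + i sin 240°)
= -64 - 64*sqrt(3)i


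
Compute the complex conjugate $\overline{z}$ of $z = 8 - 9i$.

If z = a + bi, then conjugate(z) = a - bi
conjugate(8 - 9i) = 8 + 9i


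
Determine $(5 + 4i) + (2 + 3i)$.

(5 + 2) + (4 + 3)i = 7 + 7i


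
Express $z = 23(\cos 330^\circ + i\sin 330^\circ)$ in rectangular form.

a = r cos θ = 23 * sqrt(3)/2 = 23*sqrt(3)/2
b = r sin θ = 23 * -1/2 = -23/2
z = 23*sqrt(3)/2 - (23/2)i


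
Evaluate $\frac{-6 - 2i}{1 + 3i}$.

Multiply numerator and denominator by conjugate (1 - 3i):
= (-6 - 2i)(1 - 3i) / (1^2 + 3^2)
= (-12 + 16i) / 10
Divide through by 2: (-6 + 8i) / 5
= -6/5 + (8/5)i


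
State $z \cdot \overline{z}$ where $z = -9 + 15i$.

z * conjugate(z) = |z|^2 = a^2 + b^2
= (-9)^2 + 15^2 = 306


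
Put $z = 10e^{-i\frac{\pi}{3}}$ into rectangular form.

a = r cos θ = 10 * 1/2 = 5
b = r sin θ = 10 * -sqrt(3)/2 = -5*sqrt(3)
z = 5 - 5*sqrt(3)i


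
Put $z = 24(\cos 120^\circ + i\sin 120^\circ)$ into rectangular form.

a = r cos θ = 24 * -1/2 = -12
b = r sin θ = 24 * sqrt(3)/2 = 12*sqrt(3)
z = -12 + 12*sqrt(3)i


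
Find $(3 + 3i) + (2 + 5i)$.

(3 + 2) + (3 + 5)i = 5 + 8i


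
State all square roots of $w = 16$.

|w| = 16, arg(w) = 0°
Root modulus = 16^(1/2) = 4
Root arguments: θ_k = (0° + 360°k)/2 for k = 0, 1, ..., 1
Roots: 4, -4


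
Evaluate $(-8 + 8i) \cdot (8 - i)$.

(a1*a2 - b1*b2) + (a1*b2 + b1*a2)i
= (-64 - (-8)) + (8 + 64)i
= -56 + 72i


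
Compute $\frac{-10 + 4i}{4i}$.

Multiply numerator and denominator by conjugate (-4i):
= (-10 + 4i)(-4i) / (0^2 + 4^2)
= (16 + 40i) / 16
Divide through by 8: (2 + 5i) / 2
= 1 + (5/2)i


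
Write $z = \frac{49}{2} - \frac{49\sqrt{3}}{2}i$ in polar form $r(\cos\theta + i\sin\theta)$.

r = |z| = sqrt(a^2 + b^2) = sqrt((49/2)^2 + (-49*sqrt(3)/2)^2) = sqrt(2401/4 + 7203/4) = sqrt(2401) = 49
θ = arctan(b/a) = arctan(-42.4352/24.5) (quadrant-adjusted) = 300°
z = 49(cos 300° + i sin 300°)


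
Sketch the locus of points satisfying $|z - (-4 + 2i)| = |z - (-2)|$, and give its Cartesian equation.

|z - z1| = |z - z2| means z is equidistant from z1 and z2,
i.e. the perpendicular bisector of the segment from (-4, 2) to (-2, 0) (midpoint (-3, 1)).
With z = x + yi, square both sides:
(x - (-4))^2 + (y - 2)^2 = (x - (-2))^2 + (y - 0)^2
The x^2 and y^2 terms cancel: 4x + (-4)y = 4 - 20 = -16
Simplify: x - y = -4
Locus: Perpendicular bisector of the segment from (-4, 2) to (-2, 0): the line x - y = -4


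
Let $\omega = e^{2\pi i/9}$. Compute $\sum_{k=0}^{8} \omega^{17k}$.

Let ζ = ω^17 = e^(2πi·17/9). Since 9 ∤ 17, ζ ≠ 1.
Sum = Σ_{k=0}^{8} ζ^k = (ζ^9 - 1)/(ζ - 1) = (ω^{17·9} - 1)/(ζ - 1) = (1 - 1)/(ζ - 1) = 0


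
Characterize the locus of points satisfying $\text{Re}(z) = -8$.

Re(z) = x where z = x + yi; the equation x = -8 is satisfied by all points with that x-coordinate
Locus: Vertical line x = -8


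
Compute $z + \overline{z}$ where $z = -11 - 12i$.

z + conjugate(z) = (a + bi) + (a - bi) = 2a
= 2 * (-11) = -22


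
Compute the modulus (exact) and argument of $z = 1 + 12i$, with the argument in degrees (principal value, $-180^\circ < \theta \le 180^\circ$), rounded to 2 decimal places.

|z| = sqrt(1^2 + 12^2) = sqrt(145)
arg(z) = arctan(b/a) = arctan(12/1) (quadrant-adjusted) = 85.24°


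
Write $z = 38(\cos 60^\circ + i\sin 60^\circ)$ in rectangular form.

a = r cos θ = 38 * 1/2 = 19
b = r sin θ = 38 * sqrt(3)/2 = 19*sqrt(3)
z = 19 + 19*sqrt(3)i


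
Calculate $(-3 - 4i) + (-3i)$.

(-3 + 0) + (-4 + (-3))i = -3 - 7i


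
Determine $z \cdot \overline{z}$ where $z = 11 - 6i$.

z * conjugate(z) = |z|^2 = a^2 + b^2
= 11^2 + (-6)^2 = 157


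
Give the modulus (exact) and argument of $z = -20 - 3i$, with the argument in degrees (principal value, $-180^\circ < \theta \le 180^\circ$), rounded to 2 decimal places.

|z| = sqrt((-20)^2 + (-3)^2) = sqrt(409)
arg(z) = arctan(b/a) = arctan(-3/-20) (quadrant-adjusted) = -171.47°


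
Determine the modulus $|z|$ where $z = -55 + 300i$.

|z| = sqrt(a^2 + b^2) = sqrt((-55)^2 + 300^2) = sqrt(93025) = 305


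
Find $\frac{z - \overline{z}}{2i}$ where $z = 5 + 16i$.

z - conjugate(z) = 2bi
(z - conjugate(z))/(2i) = 2bi/(2i) = b = 16


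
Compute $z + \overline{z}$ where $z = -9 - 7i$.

z + conjugate(z) = (a + bi) + (a - bi) = 2a
= 2 * (-9) = -18


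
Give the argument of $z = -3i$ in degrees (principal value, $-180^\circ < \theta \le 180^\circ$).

a = 0 and b < 0, so z lies on the negative imaginary axis: θ = -90°


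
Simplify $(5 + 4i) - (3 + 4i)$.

(5 - 3) + (4 - 4)i = 2


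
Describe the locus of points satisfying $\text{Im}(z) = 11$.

Im(z) = y where z = x + yi; the equation y = 11 is satisfied by all points with that y-coordinate
Locus: Horizontal line y = 11


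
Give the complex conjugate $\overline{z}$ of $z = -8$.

If z = a + bi, then conjugate(z) = a - bi
conjugate(-8) = -8


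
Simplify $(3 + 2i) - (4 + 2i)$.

(3 - 4) + (2 - 2)i = -1


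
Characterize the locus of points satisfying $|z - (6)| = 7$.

|z - z0| = r describes a circle centered at z0 with radius r
Here z0 = 6 and r = 7
Locus: Circle centered at (6, 0) with radius 7


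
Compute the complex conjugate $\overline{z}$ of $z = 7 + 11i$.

If z = a + bi, then conjugate(z) = a - bi
conjugate(7 + 11i) = 7 - 11i


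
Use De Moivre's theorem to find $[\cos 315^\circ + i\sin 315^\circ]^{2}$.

By De Moivre: z^n = r^n(cos(nθ) + i sin(nθ))
= 1^2(cos(2*315°) + i sin(2*315°))
= 1(cos 270° + i sin 270°)
= -i


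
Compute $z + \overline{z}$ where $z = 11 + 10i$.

z + conjugate(z) = (a + bi) + (a - bi) = 2a
= 2 * 11 = 22


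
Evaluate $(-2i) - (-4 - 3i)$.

(0 - (-4)) + (-2 - (-3))i = 4 + i


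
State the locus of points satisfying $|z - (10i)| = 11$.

|z - z0| = r describes a circle centered at z0 with radius r
Here z0 = 10i and r = 11
Locus: Circle centered at (0, 10) with radius 11


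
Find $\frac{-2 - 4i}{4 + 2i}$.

Multiply numerator and denominator by conjugate (4 - 2i):
= (-2 - 4i)(4 - 2i) / (4^2 + 2^2)
= (-16 - 12i) / 20
Divide through by 4: (-4 - 3i) / 5
= -4/5 - (3/5)i


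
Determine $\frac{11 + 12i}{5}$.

Divisor is real, so divide each part by 5:
= 11/5 + (12/5)i


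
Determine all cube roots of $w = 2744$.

|w| = 2744, arg(w) = 0°
Root modulus = 2744^(1/3) = 14
Root arguments: θ_k = (0° + 360°k)/3 for k = 0, 1, ..., 2
Roots: 14, -7 + 7*sqrt(3)i, -7 - 7*sqrt(3)i


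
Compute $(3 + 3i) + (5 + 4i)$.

(3 + 5) + (3 + 4)i = 8 + 7i


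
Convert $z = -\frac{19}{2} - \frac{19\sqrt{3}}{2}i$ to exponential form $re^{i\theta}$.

r = |z| = sqrt((-19/2)^2 + (-19*sqrt(3)/2)^2) = sqrt(361/4 + 1083/4) = sqrt(361) = 19
θ = arctan(b/a) = arctan(-16.4545/-9.5) (quadrant-adjusted) = -120° = -2π/3
z = 19e^(-i*2π/3)


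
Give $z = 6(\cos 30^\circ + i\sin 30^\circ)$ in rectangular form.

a = r cos θ = 6 * sqrt(3)/2 = 3*sqrt(3)
b = r sin θ = 6 * 1/2 = 3
z = 3*sqrt(3) + 3i


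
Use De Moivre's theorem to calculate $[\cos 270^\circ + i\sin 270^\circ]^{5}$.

By De Moivre: z^n = r^n(cos(nθ) + i sin(nθ))
= 1^5(cos(5*270°) + i sin(5*270°))
= 1(cos 270° + i sin 270°)
= -i


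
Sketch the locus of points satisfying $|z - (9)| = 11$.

|z - z0| = r describes a circle centered at z0 with radius r
Here z0 = 9 and r = 11
Locus: Circle centered at (9, 0) with radius 11


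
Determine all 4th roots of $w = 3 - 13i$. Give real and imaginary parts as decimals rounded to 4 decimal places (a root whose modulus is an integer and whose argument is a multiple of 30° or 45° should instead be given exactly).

|w| = sqrt(178) ≈ 13.341664, arg(w) ≈ 282.994617°
Root modulus = sqrt(178)^(1/4) ≈ 1.911184
Root arguments: θ_k = (arg(w) + 360°k)/4 for k = 0, 1, ..., 3
Compute each root as (root modulus)(cos θ_k + i sin θ_k) using full-precision intermediates, then round to 4 decimal places.
Roots: 0.6301 + 1.8043i, -1.8043 + 0.6301i, -0.6301 - 1.8043i, 1.8043 - 0.6301i


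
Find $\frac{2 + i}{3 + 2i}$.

Multiply numerator and denominator by conjugate (3 - 2i):
= (2 + i)(3 - 2i) / (3^2 + 2^2)
= (8 - i) / 13
= 8/13 - (1/13)i


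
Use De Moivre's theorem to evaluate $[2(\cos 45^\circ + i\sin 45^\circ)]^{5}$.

By De Moivre: z^n = r^n(cos(nθ) + i sin(nθ))
= 2^5(cos(5*45°) + i sin(5*45°))
= 32(cos 225° + i sin 225°)
= -16*sqrt(2) - 16*sqrt(2)i


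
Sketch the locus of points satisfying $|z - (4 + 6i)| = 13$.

|z - z0| = r describes a circle centered at z0 with radius r
Here z0 = 4 + 6i and r = 13
Locus: Circle centered at (4, 6) with radius 13


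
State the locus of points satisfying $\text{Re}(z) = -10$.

Re(z) = x where z = x + yi; the equation x = -10 is satisfied by all points with that x-coordinate
Locus: Vertical line x = -10


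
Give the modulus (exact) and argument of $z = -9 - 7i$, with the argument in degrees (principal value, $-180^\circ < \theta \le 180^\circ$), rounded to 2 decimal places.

|z| = sqrt((-9)^2 + (-7)^2) = sqrt(130)
arg(z) = arctan(b/a) = arctan(-7/-9) (quadrant-adjusted) = -142.13°


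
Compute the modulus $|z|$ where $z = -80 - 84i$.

|z| = sqrt(a^2 + b^2) = sqrt((-80)^2 + (-84)^2) = sqrt(13456) = 116


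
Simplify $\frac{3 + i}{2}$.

Divisor is real, so divide each part by 2:
= 3/2 + (1/2)i


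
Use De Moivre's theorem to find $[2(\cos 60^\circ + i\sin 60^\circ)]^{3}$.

By De Moivre: z^n = r^n(cos(nθ) + i sin(nθ))
= 2^3(cos(3*60°) + i sin(3*60°))
= 8(cos 180° + i sin 180°)
= -8


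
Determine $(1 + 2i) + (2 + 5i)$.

(1 + 2) + (2 + 5)i = 3 + 7i


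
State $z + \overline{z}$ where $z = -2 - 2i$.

z + conjugate(z) = (a + bi) + (a - bi) = 2a
= 2 * (-2) = -4


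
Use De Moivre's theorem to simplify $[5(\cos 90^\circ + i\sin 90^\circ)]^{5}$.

By De Moivre: z^n = r^n(cos(nθ) + i sin(nθ))
= 5^5(cos(5*90°) + i sin(5*90°))
= 3125(cos 90° + i sin 90°)
= 3125i


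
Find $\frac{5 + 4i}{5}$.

Divisor is real, so divide each part by 5:
= 1 + (4/5)i


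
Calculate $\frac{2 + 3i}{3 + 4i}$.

Multiply numerator and denominator by conjugate (3 - 4i):
= (2 + 3i)(3 - 4i) / (3^2 + 4^2)
= (18 + i) / 25
= 18/25 + (1/25)i


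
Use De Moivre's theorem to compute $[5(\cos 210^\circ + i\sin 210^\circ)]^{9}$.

By De Moivre: z^n = r^n(cos(nθ) + i sin(nθ))
= 5^9(cos(9*210°) + i sin(9*210°))
= 1953125(cos 90° + i sin 90°)
= 1953125i


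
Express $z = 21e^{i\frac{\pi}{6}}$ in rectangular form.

a = r cos θ = 21 * sqrt(3)/2 = 21*sqrt(3)/2
b = r sin θ = 21 * 1/2 = 21/2
z = 21*sqrt(3)/2 + (21/2)i


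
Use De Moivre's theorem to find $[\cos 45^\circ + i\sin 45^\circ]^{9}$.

By De Moivre: z^n = r^n(cos(nθ) + i sin(nθ))
= 1^9(cos(9*45°) + i sin(9*45°))
= 1(cos 45° + i sin 45°)
= sqrt(2)/2 + (sqrt(2)/2)i


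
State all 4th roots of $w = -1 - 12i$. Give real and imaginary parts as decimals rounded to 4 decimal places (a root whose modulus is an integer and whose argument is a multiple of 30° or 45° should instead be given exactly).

|w| = sqrt(145) ≈ 12.041595, arg(w) ≈ 265.236358°
Root modulus = sqrt(145)^(1/4) ≈ 1.862820
Root arguments: θ_k = (arg(w) + 360°k)/4 for k = 0, 1, ..., 3
Compute each root as (root modulus)(cos θ_k + i sin θ_k) using full-precision intermediates, then round to 4 decimal places.
Roots: 0.7485 + 1.7058i, -1.7058 + 0.7485i, -0.7485 - 1.7058i, 1.7058 - 0.7485i


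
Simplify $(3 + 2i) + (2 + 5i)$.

(3 + 2) + (2 + 5)i = 5 + 7i


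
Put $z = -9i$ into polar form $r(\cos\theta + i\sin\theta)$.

r = |z| = sqrt(a^2 + b^2) = sqrt((0)^2 + (-9)^2) = sqrt(0 + 81) = sqrt(81) = 9
a = 0 and b < 0, so z lies on the negative imaginary axis: θ = 270°
z = 9(cos 270° + i sin 270°)


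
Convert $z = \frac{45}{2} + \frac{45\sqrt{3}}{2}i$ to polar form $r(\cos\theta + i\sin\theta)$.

r = |z| = sqrt(a^2 + b^2) = sqrt((45/2)^2 + (45*sqrt(3)/2)^2) = sqrt(2025/4 + 6075/4) = sqrt(2025) = 45
θ = arctan(b/a) = arctan(38.9711/22.5) (quadrant-adjusted) = 60°
z = 45(cos 60° + i sin 60°)


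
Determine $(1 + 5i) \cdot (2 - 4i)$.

(a1*a2 - b1*b2) + (a1*b2 + b1*a2)i
= (2 - (-20)) + (-4 + 10)i
= 22 + 6i


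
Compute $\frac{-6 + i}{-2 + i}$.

Multiply numerator and denominator by conjugate (-2 - i):
= (-6 + i)(-2 - i) / ((-2)^2 + 1^2)
= (13 + 4i) / 5
= 13/5 + (4/5)i


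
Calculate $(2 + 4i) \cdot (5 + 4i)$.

(a1*a2 - b1*b2) + (a1*b2 + b1*a2)i
= (10 - 16) + (8 + 20)i
= -6 + 28i


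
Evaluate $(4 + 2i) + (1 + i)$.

(4 + 1) + (2 + 1)i = 5 + 3i


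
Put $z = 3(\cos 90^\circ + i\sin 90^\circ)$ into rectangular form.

a = r cos θ = 3 * 0 = 0
b = r sin θ = 3 * 1 = 3
z = 3i


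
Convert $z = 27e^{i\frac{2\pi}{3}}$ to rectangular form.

a = r cos θ = 27 * -1/2 = -27/2
b = r sin θ = 27 * sqrt(3)/2 = 27*sqrt(3)/2
z = -27/2 + (27*sqrt(3)/2)i


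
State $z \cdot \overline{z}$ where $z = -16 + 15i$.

z * conjugate(z) = |z|^2 = a^2 + b^2
= (-16)^2 + 15^2 = 481


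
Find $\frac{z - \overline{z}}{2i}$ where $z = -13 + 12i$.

z - conjugate(z) = 2bi
(z - conjugate(z))/(2i) = 2bi/(2i) = b = 12


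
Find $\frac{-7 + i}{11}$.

Divisor is real, so divide each part by 11:
= -7/11 + (1/11)i


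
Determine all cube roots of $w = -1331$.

|w| = 1331, arg(w) = 180°
Root modulus = 1331^(1/3) = 11
Root arguments: θ_k = (180° + 360°k)/3 for k = 0, 1, ..., 2
Roots: 11/2 + (11*sqrt(3)/2)i, -11, 11/2 - (11*sqrt(3)/2)i


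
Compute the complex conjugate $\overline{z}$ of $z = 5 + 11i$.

If z = a + bi, then conjugate(z) = a - bi
conjugate(5 + 11i) = 5 - 11i


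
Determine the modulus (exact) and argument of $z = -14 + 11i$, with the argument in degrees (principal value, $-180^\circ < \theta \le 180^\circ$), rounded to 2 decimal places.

|z| = sqrt((-14)^2 + 11^2) = sqrt(317)
arg(z) = arctan(b/a) = arctan(11/-14) (quadrant-adjusted) = 141.84°


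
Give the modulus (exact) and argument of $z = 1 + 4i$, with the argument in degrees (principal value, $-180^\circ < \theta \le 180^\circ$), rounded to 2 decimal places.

|z| = sqrt(1^2 + 4^2) = sqrt(17)
arg(z) = arctan(b/a) = arctan(4/1) (quadrant-adjusted) = 75.96°


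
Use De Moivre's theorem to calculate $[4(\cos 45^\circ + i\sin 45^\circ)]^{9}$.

By De Moivre: z^n = r^n(cos(nθ) + i sin(nθ))
= 4^9(cos(9*45°) + i sin(9*45°))
= 262144(cos 45° + i sin 45°)
= 131072*sqrt(2) + 131072*sqrt(2)i


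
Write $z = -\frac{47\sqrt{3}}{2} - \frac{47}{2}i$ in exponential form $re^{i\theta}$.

r = |z| = sqrt((-47*sqrt(3)/2)^2 + (-47/2)^2) = sqrt(6627/4 + 2209/4) = sqrt(2209) = 47
θ = arctan(b/a) = arctan(-23.5/-40.7032) (quadrant-adjusted) = -150° = -5π/6
z = 47e^(-i*5π/6)


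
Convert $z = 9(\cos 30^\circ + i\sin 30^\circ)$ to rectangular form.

a = r cos θ = 9 * sqrt(3)/2 = 9*sqrt(3)/2
b = r sin θ = 9 * 1/2 = 9/2
z = 9*sqrt(3)/2 + (9/2)i


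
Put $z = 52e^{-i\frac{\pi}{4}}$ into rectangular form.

a = r cos θ = 52 * sqrt(2)/2 = 26*sqrt(2)
b = r sin θ = 52 * -sqrt(2)/2 = -26*sqrt(2)
z = 26*sqrt(2) - 26*sqrt(2)i


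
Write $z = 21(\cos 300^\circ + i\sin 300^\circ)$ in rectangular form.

a = r cos θ = 21 * 1/2 = 21/2
b = r sin θ = 21 * -sqrt(3)/2 = -21*sqrt(3)/2
z = 21/2 - (21*sqrt(3)/2)i


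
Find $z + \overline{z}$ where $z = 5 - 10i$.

z + conjugate(z) = (a + bi) + (a - bi) = 2a
= 2 * 5 = 10


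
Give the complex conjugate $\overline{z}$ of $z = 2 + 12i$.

If z = a + bi, then conjugate(z) = a - bi
conjugate(2 + 12i) = 2 - 12i


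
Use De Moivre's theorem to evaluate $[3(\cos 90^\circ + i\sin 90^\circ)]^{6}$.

By De Moivre: z^n = r^n(cos(nθ) + i sin(nθ))
= 3^6(cos(6*90°) + i sin(6*90°))
= 729(cos 180° + i sin 180°)
= -729


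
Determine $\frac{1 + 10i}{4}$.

Divisor is real, so divide each part by 4:
= 1/4 + (5/2)i


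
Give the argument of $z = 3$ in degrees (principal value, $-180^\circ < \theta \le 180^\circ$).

b = 0 and a > 0, so z lies on the positive real axis: θ = 0°


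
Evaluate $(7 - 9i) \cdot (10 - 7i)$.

(a1*a2 - b1*b2) + (a1*b2 + b1*a2)i
= (70 - 63) + (-49 + (-90))i
= 7 - 139i


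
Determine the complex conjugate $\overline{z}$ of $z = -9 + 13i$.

If z = a + bi, then conjugate(z) = a - bi
conjugate(-9 + 13i) = -9 - 13i


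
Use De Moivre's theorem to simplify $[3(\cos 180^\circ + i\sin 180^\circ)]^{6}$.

By De Moivre: z^n = r^n(cos(nθ) + i sin(nθ))
= 3^6(cos(6*180°) + i sin(6*180°))
= 729(cos 0° + i sin 0°)
= 729


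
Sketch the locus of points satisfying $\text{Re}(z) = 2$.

Re(z) = x where z = x + yi; the equation x = 2 is satisfied by all points with that x-coordinate
Locus: Vertical line x = 2


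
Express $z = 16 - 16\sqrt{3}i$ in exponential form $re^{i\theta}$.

r = |z| = sqrt((16)^2 + (-16*sqrt(3))^2) = sqrt(256 + 768) = sqrt(1024) = 32
θ = arctan(b/a) = arctan(-27.7128/16) (quadrant-adjusted) = -60° = -π/3
z = 32e^(-i*π/3)


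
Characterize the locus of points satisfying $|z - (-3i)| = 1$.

|z - z0| = r describes a circle centered at z0 with radius r
Here z0 = -3i and r = 1
Locus: Circle centered at (0, -3) with radius 1


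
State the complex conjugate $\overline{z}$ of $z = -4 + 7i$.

If z = a + bi, then conjugate(z) = a - bi
conjugate(-4 + 7i) = -4 - 7i


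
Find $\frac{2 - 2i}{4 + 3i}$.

Multiply numerator and denominator by conjugate (4 - 3i):
= (2 - 2i)(4 - 3i) / (4^2 + 3^2)
= (2 - 14i) / 25
= 2/25 - (14/25)i


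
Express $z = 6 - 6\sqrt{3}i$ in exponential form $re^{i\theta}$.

r = |z| = sqrt((6)^2 + (-6*sqrt(3))^2) = sqrt(36 + 108) = sqrt(144) = 12
θ = arctan(b/a) = arctan(-10.3923/6) (quadrant-adjusted) = -60° = -π/3
z = 12e^(-i*π/3)


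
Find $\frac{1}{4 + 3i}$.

Multiply numerator and denominator by conjugate (4 - 3i):
= (1)(4 - 3i) / (4^2 + 3^2)
= (4 - 3i) / 25
= 4/25 - (3/25)i


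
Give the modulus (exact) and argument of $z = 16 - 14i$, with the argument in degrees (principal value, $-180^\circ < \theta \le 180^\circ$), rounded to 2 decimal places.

|z| = sqrt(16^2 + (-14)^2) = sqrt(452)
arg(z) = arctan(b/a) = arctan(-14/16) (quadrant-adjusted) = -41.19°


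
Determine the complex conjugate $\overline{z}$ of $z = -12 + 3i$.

If z = a + bi, then conjugate(z) = a - bi
conjugate(-12 + 3i) = -12 - 3i


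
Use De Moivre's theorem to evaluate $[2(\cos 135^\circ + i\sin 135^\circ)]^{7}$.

By De Moivre: z^n = r^n(cos(nθ) + i sin(nθ))
= 2^7(cos(7*135°) + i sin(7*135°))
= 128(cos 225° + i sin 225°)
= -64*sqrt(2) - 64*sqrt(2)i


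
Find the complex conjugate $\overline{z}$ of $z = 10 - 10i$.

If z = a + bi, then conjugate(z) = a - bi
conjugate(10 - 10i) = 10 + 10i


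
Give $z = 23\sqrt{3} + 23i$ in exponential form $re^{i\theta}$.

r = |z| = sqrt((23*sqrt(3))^2 + (23)^2) = sqrt(1587 + 529) = sqrt(2116) = 46
θ = arctan(b/a) = arctan(23/39.8372) (quadrant-adjusted) = 30° = π/6
z = 46e^(i*π/6)


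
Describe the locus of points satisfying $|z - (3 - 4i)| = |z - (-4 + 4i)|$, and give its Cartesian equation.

|z - z1| = |z - z2| means z is equidistant from z1 and z2,
i.e. the perpendicular bisector of the segment from (3, -4) to (-4, 4) (midpoint (-1/2, 0)).
With z = x + yi, square both sides:
(x - 3)^2 + (y - (-4))^2 = (x - (-4))^2 + (y - 4)^2
The x^2 and y^2 terms cancel: -14x + 16y = 32 - 25 = 7
Simplify: 14x - 16y = -7
Locus: Perpendicular bisector of the segment from (3, -4) to (-4, 4): the line 14x - 16y = -7


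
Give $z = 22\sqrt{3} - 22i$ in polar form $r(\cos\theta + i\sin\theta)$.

r = |z| = sqrt(a^2 + b^2) = sqrt((22*sqrt(3))^2 + (-22)^2) = sqrt(1452 + 484) = sqrt(1936) = 44
θ = arctan(b/a) = arctan(-22/38.1051) (quadrant-adjusted) = 330°
z = 44(cos 330° + i sin 330°)


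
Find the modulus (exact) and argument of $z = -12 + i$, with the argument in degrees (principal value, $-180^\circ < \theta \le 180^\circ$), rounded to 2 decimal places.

|z| = sqrt((-12)^2 + 1^2) = sqrt(145)
arg(z) = arctan(b/a) = arctan(1/-12) (quadrant-adjusted) = 175.24°
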